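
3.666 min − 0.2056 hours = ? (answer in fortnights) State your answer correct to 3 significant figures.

3.666 min = 0.000181845 fortnight and 0.2056 h = 0.000611905 fortnight.
0.000181845 − 0.000611905 ≈ -0.000430 fortnight.

-0.000430 fortnight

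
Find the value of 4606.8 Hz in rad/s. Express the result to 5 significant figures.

1 hertz = 6.28319 rad/s.
Thus 4606.8 × 6.28319 ≈ 28945 rad/s.

28945 radians per second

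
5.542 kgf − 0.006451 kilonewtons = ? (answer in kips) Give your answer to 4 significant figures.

5.542 kgf = 0.0122180 kip and 0.006451 kN = 0.00145024 kip.
0.0122180 − 0.00145024 ≈ 0.01077 kip.

0.01077 kips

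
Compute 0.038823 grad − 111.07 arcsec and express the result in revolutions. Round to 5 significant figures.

0.038823 grad = 9.70575 × 10^-5 rev and 111.07 arcsec = 8.57022 × 10^-5 rev.
9.70575 × 10^-5 − 8.57022 × 10^-5 ≈ 1.1355 × 10^-5 rev.

1.1355 × 10^-5 rev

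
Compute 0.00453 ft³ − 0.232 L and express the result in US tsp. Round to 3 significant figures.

-21.0 US teaspoons

0.00453 ft³ = 26.0250 US tsp and 0.232 L = 47.0691 US tsp.
26.0250 − 47.0691 ≈ -21.0 US tsp.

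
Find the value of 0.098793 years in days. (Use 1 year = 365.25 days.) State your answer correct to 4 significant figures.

36.08 days

1 year = 365.250 d.
Then 0.098793 × 365.250 ≈ 36.08 d.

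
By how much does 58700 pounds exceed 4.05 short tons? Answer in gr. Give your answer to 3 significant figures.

3.54 × 10^8 grains

58700 lb = 4.10900 × 10^8 gr and 4.05 short ton = 5.67000 × 10^7 gr.
4.10900 × 10^8 − 5.67000 × 10^7 ≈ 3.54 × 10^8 gr.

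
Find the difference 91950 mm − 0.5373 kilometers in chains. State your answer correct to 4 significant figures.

-22.14 chain

91950 mm = 4.57081 chain and 0.5373 km = 26.7090 chain.
4.57081 − 26.7090 ≈ -22.14 chain.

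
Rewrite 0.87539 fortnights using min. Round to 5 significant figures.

1 fortnight = 20160.0 min.
Then 0.87539 × 20160.0 ≈ 17648 min.

17648 min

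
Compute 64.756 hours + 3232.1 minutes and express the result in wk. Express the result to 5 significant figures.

64.756 h = 0.385452 wk and 3232.1 min = 0.320645 wk.
0.385452 + 0.320645 ≈ 0.70610 wk.

0.70610 weeks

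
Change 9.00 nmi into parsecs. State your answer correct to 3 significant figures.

1 nmi = 6.00192e-14 pc.
Thus 9.00 × 6.00192e-14 ≈ 5.40e-13 pc.

5.40e-13 pc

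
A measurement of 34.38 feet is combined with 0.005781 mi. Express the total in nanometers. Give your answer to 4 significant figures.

34.38 ft = 1.04790e+10 nm and 0.005781 mi = 9.30362e+9 nm.
1.04790e+10 + 9.30362e+9 ≈ 1.978e+10 nm.

1.978e+10 nanometers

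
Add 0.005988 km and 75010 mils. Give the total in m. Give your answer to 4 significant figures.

0.005988 km = 5.98800 m and 75010 mil = 1.90525 m.
5.98800 + 1.90525 ≈ 7.893 m.

7.893 m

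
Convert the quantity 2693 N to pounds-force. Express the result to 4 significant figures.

605.4 lbf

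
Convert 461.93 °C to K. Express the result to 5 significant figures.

K = °C + 273.15.
Applying the formula gives 735.08 K.

735.08 K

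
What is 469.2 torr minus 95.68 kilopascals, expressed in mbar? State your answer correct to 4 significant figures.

-331.3 mbar

469.2 torr = 625.549 mbar and 95.68 kPa = 956.800 mbar.
625.549 − 956.800 ≈ -331.3 mbar.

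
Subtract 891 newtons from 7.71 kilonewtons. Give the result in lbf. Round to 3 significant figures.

1530 lbf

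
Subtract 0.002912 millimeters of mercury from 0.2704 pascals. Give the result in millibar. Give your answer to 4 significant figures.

-0.001178 mbar

0.2704 Pa = 0.00270400 mbar and 0.002912 mmHg = 0.00388235 mbar.
0.00270400 − 0.00388235 ≈ -0.001178 mbar.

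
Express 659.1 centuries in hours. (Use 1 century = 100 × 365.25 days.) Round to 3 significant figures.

5.78e+8 h

1 century = 876600 hours.
659.1 × 876600 ≈ 5.78e+8 h.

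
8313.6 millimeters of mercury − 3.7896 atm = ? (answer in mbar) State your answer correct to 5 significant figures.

8313.6 mmHg = 11083.9 mbar and 3.7896 atm = 3839.81 mbar.
11083.9 − 3839.81 ≈ 7244.1 mbar.

7244.1 millibar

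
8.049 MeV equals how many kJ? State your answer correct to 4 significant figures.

1.290e-15 kJ

1 megaelectronvolt = 1.60218e-16 kJ.
Thus 8.049 × 1.60218e-16 ≈ 1.290e-15 kJ.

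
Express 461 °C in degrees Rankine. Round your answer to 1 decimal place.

°R = (°C + 273.15) × 9/5.
Applying the formula gives 1321.5 °R.

1321.5 °R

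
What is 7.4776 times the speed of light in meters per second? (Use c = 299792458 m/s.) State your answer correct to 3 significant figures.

2.24e+9 meters per second

1 speed of light = 2.99792e+8 m/s.
Thus 7.4776 × 2.99792e+8 ≈ 2.24e+9 m/s.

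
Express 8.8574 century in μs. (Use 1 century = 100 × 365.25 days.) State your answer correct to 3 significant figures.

2.80e+16 μs

1 century = 3.15576e+15 microseconds.
So 8.8574 × 3.15576e+15 ≈ 2.80e+16 μs.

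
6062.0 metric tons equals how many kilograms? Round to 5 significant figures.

6.0620 × 10^6 kg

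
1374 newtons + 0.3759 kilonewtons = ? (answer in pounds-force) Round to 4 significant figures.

393.4 lbf

1374 N = 308.887 lbf and 0.3759 kN = 84.5057 lbf.
308.887 + 84.5057 ≈ 393.4 lbf.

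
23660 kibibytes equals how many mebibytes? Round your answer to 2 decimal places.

23.11 mebibytes

1 kibibyte = 0.0009765625 mebibytes.
So 23660 × 0.0009765625 ≈ 23.11 MiB.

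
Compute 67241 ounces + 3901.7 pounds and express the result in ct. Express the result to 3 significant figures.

67241 oz = 9.53125 × 10^6 ct and 3901.7 lb = 8.84891 × 10^6 ct.
9.53125 × 10^6 + 8.84891 × 10^6 ≈ 1.84 × 10^7 ct.

1.84 × 10^7 ct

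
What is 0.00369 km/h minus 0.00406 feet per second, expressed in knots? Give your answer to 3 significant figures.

-0.000413 kn

0.00369 km/h = 0.00199244 kn and 0.00406 ft/s = 0.00240548 kn.
0.00199244 − 0.00240548 ≈ -0.000413 kn.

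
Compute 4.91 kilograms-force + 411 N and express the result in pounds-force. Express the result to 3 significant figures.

4.91 kgf = 10.8247 lbf and 411 N = 92.3965 lbf.
10.8247 + 92.3965 ≈ 103 lbf.

103 lbf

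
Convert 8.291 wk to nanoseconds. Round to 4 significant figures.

5.014e+15 nanoseconds

1 week = 6.04800e+14 nanoseconds.
8.291 × 6.04800e+14 ≈ 5.014e+15 ns.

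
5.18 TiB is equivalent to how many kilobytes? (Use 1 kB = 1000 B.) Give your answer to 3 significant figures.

5.70e+9 kilobytes

1 tebibyte = 1.09951e+9 kB.
5.18 × 1.09951e+9 ≈ 5.70e+9 kB.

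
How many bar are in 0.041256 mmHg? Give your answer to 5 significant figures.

1 millimeter of mercury = 0.00133322 bar.
Then 0.041256 × 0.00133322 ≈ 5.5003e-5 bar.

5.5003e-5 bar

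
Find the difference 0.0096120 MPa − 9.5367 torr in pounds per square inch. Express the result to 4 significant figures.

0.0096120 MPa = 1.39410 psi and 9.5367 torr = 0.184409 psi.
1.39410 − 0.184409 ≈ 1.210 psi.

1.210 pounds per square inch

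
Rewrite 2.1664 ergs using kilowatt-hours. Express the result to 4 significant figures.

1 erg = 2.77778e-14 kWh.
Thus 2.1664 × 2.77778e-14 ≈ 6.018e-14 kWh.

6.018e-14 kWh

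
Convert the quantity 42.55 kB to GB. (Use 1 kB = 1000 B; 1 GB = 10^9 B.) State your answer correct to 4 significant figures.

1 kB = 1.00000e-6 GB.
So 42.55 × 1.00000e-6 ≈ 4.255e-5 GB.

4.255e-5 gigabytes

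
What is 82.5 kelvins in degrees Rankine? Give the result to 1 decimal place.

148.5 degrees Rankine

°R = K × 9/5.
Applying the formula gives 148.5 °R.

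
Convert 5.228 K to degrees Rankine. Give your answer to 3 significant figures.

9.41 degrees Rankine

°R = K × 9/5.
Applying the formula gives 9.41 °R.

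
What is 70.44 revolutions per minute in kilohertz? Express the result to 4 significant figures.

0.001174 kilohertz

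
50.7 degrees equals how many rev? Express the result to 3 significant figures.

0.141 rev

1 degree = 0.00277778 rev.
50.7 × 0.00277778 ≈ 0.141 rev.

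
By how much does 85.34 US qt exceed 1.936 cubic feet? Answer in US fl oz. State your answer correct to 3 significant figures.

877 US fl oz

85.34 US qt = 2730.88 US fl oz and 1.936 ft³ = 1853.73 US fl oz.
2730.88 − 1853.73 ≈ 877 US fl oz.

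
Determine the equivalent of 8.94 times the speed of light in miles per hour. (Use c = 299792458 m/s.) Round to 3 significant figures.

6.00 × 10^9 mph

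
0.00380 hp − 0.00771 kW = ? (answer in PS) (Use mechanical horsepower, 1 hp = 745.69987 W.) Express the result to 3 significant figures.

-0.00663 PS

0.00380 hp = 0.00385270 PS and 0.00771 kW = 0.0104827 PS.
0.00385270 − 0.0104827 ≈ -0.00663 PS.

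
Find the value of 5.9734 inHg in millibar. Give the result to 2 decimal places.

202.28 mbar

1 inch of mercury = 33.8639 mbar.
Then 5.9734 × 33.8639 ≈ 202.28 mbar.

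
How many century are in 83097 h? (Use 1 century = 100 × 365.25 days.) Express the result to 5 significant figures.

0.094795 century

1 h = 1.14077 × 10^-6 centuries.
Then 83097 × 1.14077 × 10^-6 ≈ 0.094795 century.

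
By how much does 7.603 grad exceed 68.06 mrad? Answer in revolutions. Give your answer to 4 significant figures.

0.008175 rev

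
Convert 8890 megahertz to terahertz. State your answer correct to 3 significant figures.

0.00889 THz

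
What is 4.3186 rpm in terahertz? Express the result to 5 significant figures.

7.1977e-14 terahertz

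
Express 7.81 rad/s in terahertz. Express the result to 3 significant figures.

1 radian per second = 1.59155e-13 THz.
Thus 7.81 × 1.59155e-13 ≈ 1.24e-12 THz.

1.24e-12 THz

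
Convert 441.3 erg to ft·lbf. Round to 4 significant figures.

3.255 × 10^-5 ft·lbf

1 erg = 7.37562 × 10^-8 foot-pounds.
441.3 × 7.37562 × 10^-8 ≈ 3.255 × 10^-5 ft·lbf.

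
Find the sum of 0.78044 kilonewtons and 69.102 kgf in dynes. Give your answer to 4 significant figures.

1.458 × 10^8 dynes

0.78044 kN = 7.80440 × 10^7 dyn and 69.102 kgf = 6.77659 × 10^7 dyn.
7.80440 × 10^7 + 6.77659 × 10^7 ≈ 1.458 × 10^8 dyn.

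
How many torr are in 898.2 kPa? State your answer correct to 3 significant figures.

1 kPa = 7.50062 torr.
Thus 898.2 × 7.50062 ≈ 6740 torr.

6740 torr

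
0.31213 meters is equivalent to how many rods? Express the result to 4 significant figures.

0.06206 rods

1 meter = 0.198839 rod.
So 0.31213 × 0.198839 ≈ 0.06206 rod.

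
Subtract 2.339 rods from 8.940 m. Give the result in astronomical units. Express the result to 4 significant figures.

-1.887 × 10^-11 au

8.940 m = 5.97602 × 10^-11 au and 2.339 rod = 7.86328 × 10^-11 au.
5.97602 × 10^-11 − 7.86328 × 10^-11 ≈ -1.887 × 10^-11 au.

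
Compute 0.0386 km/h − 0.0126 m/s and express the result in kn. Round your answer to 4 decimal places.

-0.0037 knots

0.0386 km/h = 0.0208423 kn and 0.0126 m/s = 0.0244924 kn.
0.0208423 − 0.0244924 ≈ -0.0037 kn.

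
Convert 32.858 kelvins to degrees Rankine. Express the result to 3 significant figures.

°R = K × 9/5.
Applying the formula gives 59.1 °R.

59.1 °R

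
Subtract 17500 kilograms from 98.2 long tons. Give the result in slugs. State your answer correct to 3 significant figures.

5640 slugs

98.2 long ton = 6836.81 slug and 17500 kg = 1199.13 slug.
6836.81 − 1199.13 ≈ 5640 slug.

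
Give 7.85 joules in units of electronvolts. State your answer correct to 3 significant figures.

4.90e+19 electronvolts

1 joule = 6.24151e+18 electronvolts.
7.85 × 6.24151e+18 ≈ 4.90e+19 eV.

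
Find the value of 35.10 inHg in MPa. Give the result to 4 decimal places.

1 inHg = 0.00338639 MPa.
So 35.10 × 0.00338639 ≈ 0.1189 MPa.

0.1189 MPa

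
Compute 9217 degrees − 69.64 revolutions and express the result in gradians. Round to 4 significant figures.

9217 ° = 10241.1 grad and 69.64 rev = 27856.0 grad.
10241.1 − 27856.0 ≈ -17610 grad.

-17610 grad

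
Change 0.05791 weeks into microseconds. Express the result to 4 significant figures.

3.502 × 10^10 μs

1 week = 6.04800 × 10^11 microseconds.
So 0.05791 × 6.04800 × 10^11 ≈ 3.502 × 10^10 μs.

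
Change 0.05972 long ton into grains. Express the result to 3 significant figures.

936000 gr

1 long ton = 1.56800e+7 grains.
So 0.05972 × 1.56800e+7 ≈ 936000 gr.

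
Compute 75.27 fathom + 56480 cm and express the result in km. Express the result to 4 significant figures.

75.27 fathom = 0.137654 km and 56480 cm = 0.564800 km.
0.137654 + 0.564800 ≈ 0.7025 km.

0.7025 km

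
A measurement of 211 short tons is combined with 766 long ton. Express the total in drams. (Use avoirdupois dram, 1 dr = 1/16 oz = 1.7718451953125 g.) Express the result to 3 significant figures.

5.47e+8 dr

211 short ton = 1.08032e+8 dr and 766 long ton = 4.39255e+8 dr.
1.08032e+8 + 4.39255e+8 ≈ 5.47e+8 dr.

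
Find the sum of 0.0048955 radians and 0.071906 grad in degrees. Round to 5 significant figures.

0.0048955 rad = 0.280491 ° and 0.071906 grad = 0.0647154 °.
0.280491 + 0.0647154 ≈ 0.34521 °.

0.34521 °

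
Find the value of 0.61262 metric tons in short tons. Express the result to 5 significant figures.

1 t = 1.10231 short ton.
So 0.61262 × 1.10231 ≈ 0.67530 short ton.

0.67530 short ton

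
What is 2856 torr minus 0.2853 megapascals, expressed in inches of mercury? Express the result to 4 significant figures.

28.19 inches of mercury

2856 torr = 112.441 inHg and 0.2853 MPa = 84.2490 inHg.
112.441 − 84.2490 ≈ 28.19 inHg.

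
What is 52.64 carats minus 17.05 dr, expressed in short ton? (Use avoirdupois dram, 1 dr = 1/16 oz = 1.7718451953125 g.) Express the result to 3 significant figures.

-2.17 × 10^-5 short ton

52.64 ct = 1.16051 × 10^-5 short ton and 17.05 dr = 3.33008 × 10^-5 short ton.
1.16051 × 10^-5 − 3.33008 × 10^-5 ≈ -2.17 × 10^-5 short ton.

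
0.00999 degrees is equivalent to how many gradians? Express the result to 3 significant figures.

1 degree = 1.11111 grad.
0.00999 × 1.11111 ≈ 0.0111 grad.

0.0111 grad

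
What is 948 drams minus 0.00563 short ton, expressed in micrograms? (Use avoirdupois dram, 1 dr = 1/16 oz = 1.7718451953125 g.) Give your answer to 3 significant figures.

-3.43 × 10^9 micrograms

948 dr = 1.67971 × 10^9 μg and 0.00563 short ton = 5.10745 × 10^9 μg.
1.67971 × 10^9 − 5.10745 × 10^9 ≈ -3.43 × 10^9 μg.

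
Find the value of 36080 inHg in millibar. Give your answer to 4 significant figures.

1.222 × 10^6 mbar

1 inch of mercury = 33.8639 mbar.
Then 36080 × 33.8639 ≈ 1.222 × 10^6 mbar.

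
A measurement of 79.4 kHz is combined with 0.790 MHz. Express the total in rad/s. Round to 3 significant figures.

79.4 kHz = 498885 rad/s and 0.790 MHz = 4.96372e+6 rad/s.
498885 + 4.96372e+6 ≈ 5.46e+6 rad/s.

5.46e+6 rad/s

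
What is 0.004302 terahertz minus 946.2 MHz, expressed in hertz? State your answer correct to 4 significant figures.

3.356 × 10^9 hertz

0.004302 THz = 4.30200 × 10^9 Hz and 946.2 MHz = 9.46200 × 10^8 Hz.
4.30200 × 10^9 − 9.46200 × 10^8 ≈ 3.356 × 10^9 Hz.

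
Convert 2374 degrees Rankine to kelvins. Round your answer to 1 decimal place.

1318.9 kelvins

°R = K × 9/5.
Applying the formula gives 1318.9 K.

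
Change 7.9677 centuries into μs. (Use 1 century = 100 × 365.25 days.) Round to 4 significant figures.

1 century = 3.15576e+15 μs.
So 7.9677 × 3.15576e+15 ≈ 2.514e+16 μs.

2.514e+16 μs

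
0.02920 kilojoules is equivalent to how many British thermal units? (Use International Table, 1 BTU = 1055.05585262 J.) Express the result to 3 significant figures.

0.0277 BTU

1 kilojoule = 0.947817 BTU.
0.02920 × 0.947817 ≈ 0.0277 BTU.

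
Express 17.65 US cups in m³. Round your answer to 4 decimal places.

1 US cup = 0.000236588 cubic meters.
17.65 × 0.000236588 ≈ 0.0042 m³.

0.0042 cubic meters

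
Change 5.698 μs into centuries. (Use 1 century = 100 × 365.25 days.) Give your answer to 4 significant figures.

1.806e-15 centuries

1 microsecond = 3.16881e-16 century.
Thus 5.698 × 3.16881e-16 ≈ 1.806e-15 century.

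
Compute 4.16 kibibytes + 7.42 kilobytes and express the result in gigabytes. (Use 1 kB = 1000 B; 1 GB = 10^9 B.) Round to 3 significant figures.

1.17e-5 gigabytes

4.16 KiB = 4.25984e-6 GB and 7.42 kB = 7.42000e-6 GB.
4.25984e-6 + 7.42000e-6 ≈ 1.17e-5 GB.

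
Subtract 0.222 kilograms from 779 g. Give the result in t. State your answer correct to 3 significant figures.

0.000557 metric tons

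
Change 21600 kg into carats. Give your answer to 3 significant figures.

1.08e+8 ct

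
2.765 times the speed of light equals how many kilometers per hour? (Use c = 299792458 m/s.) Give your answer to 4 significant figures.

2.984e+9 kilometers per hour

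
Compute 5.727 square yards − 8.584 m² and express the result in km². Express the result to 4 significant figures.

-3.795 × 10^-6 square kilometers

5.727 yd² = 4.788501 × 10^-6 km² and 8.584 m² = 8.584000 × 10^-6 km².
4.788501 × 10^-6 − 8.584000 × 10^-6 ≈ -3.795 × 10^-6 km².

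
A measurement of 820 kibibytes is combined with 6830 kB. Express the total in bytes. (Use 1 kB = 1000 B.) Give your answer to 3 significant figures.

7.67e+6 B

820 KiB = 839680 B and 6830 kB = 6.83000e+6 B.
839680 + 6.83000e+6 ≈ 7.67e+6 B.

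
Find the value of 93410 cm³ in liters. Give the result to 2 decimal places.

93.41 liters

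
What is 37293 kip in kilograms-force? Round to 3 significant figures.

1 kip = 453.592 kilograms-force.
Thus 37293 × 453.592 ≈ 1.69e+7 kgf.

1.69e+7 kilograms-force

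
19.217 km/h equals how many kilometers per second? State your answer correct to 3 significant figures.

0.00534 km/s

1 km/h = 0.000277778 km/s.
So 19.217 × 0.000277778 ≈ 0.00534 km/s.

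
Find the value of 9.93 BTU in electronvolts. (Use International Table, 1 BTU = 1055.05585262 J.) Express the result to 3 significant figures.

1 BTU = 6.58514e+21 eV.
9.93 × 6.58514e+21 ≈ 6.54e+22 eV.

6.54e+22 eV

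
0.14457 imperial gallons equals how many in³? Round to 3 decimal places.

40.107 in³

1 imperial gallon = 277.4194 in³.
Then 0.14457 × 277.4194 ≈ 40.107 in³.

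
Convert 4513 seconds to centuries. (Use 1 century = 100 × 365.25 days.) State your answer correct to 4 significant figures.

1 s = 3.16881 × 10^-10 century.
So 4513 × 3.16881 × 10^-10 ≈ 1.430 × 10^-6 century.

1.430 × 10^-6 centuries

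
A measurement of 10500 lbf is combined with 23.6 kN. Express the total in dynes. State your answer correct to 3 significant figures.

10500 lbf = 4.67063 × 10^9 dyn and 23.6 kN = 2.36000 × 10^9 dyn.
4.67063 × 10^9 + 2.36000 × 10^9 ≈ 7.03 × 10^9 dyn.

7.03 × 10^9 dyn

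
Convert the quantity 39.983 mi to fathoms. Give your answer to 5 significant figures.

1 mile = 880.000 fathoms.
Thus 39.983 × 880.000 ≈ 35185 fathom.

35185 fathom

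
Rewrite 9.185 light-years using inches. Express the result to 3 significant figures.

3.42 × 10^18 inches

1 ly = 3.72470 × 10^17 in.
So 9.185 × 3.72470 × 10^17 ≈ 3.42 × 10^18 in.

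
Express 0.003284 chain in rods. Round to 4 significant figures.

0.01314 rods

1 chain = 4.00000 rod.
So 0.003284 × 4.00000 ≈ 0.01314 rod.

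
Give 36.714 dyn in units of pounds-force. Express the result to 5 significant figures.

8.2536 × 10^-5 lbf

1 dyne = 2.24809 × 10^-6 lbf.
So 36.714 × 2.24809 × 10^-6 ≈ 8.2536 × 10^-5 lbf.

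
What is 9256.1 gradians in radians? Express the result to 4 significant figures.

145.4 radians

1 grad = 0.0157080 rad.
Thus 9256.1 × 0.0157080 ≈ 145.4 rad.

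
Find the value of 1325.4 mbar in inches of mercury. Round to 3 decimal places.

39.139 inHg

1 millibar = 0.0295300 inHg.
Thus 1325.4 × 0.0295300 ≈ 39.139 inHg.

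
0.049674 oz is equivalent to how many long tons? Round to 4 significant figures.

1 oz = 2.79018e-5 long tons.
0.049674 × 2.79018e-5 ≈ 1.386e-6 long ton.

1.386e-6 long ton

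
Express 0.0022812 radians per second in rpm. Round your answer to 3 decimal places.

0.022 revolutions per minute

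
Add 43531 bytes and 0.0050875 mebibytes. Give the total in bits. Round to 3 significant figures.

391000 bit

43531 B = 348248 bit and 0.0050875 MiB = 42677.0 bit.
348248 + 42677.0 ≈ 391000 bit.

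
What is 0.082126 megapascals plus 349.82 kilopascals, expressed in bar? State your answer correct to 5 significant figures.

0.082126 MPa = 0.821260 bar and 349.82 kPa = 3.49820 bar.
0.821260 + 3.49820 ≈ 4.3195 bar.

4.3195 bar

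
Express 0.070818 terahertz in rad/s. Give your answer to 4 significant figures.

4.450e+11 radians per second

1 terahertz = 6.28319e+12 rad/s.
Then 0.070818 × 6.28319e+12 ≈ 4.450e+11 rad/s.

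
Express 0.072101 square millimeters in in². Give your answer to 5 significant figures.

1 square millimeter = 0.00155000 in².
Then 0.072101 × 0.00155000 ≈ 0.00011176 in².

0.00011176 in²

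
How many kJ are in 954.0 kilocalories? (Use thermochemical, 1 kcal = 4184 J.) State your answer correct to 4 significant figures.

3992 kJ

1 kilocalorie = 4.18400 kilojoules.
954.0 × 4.18400 ≈ 3992 kJ.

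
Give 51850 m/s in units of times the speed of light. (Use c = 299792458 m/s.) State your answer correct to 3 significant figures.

1 meter per second = 3.33564 × 10^-9 c.
Then 51850 × 3.33564 × 10^-9 ≈ 0.000173 c.

0.000173 c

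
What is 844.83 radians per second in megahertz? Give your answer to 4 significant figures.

1 rad/s = 1.59155 × 10^-7 MHz.
So 844.83 × 1.59155 × 10^-7 ≈ 0.0001345 MHz.

0.0001345 MHz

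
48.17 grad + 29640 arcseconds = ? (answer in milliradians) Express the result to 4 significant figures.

900.4 mrad

48.17 grad = 756.653 mrad and 29640 arcsec = 143.699 mrad.
756.653 + 143.699 ≈ 900.4 mrad.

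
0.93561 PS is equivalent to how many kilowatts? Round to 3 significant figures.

1 metric horsepower = 0.735499 kW.
0.93561 × 0.735499 ≈ 0.688 kW.

0.688 kW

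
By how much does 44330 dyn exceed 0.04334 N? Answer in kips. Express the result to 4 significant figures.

8.991 × 10^-5 kip

44330 dyn = 9.96578 × 10^-5 kip and 0.04334 N = 9.74322 × 10^-6 kip.
9.96578 × 10^-5 − 9.74322 × 10^-6 ≈ 8.991 × 10^-5 kip.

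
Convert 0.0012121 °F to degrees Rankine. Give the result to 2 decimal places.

459.67 degrees Rankine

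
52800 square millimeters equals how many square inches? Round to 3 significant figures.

1 square millimeter = 0.00155000 square inches.
Then 52800 × 0.00155000 ≈ 81.8 in².

81.8 square inches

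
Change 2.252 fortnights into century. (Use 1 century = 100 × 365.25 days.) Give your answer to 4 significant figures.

1 fortnight = 0.000383299 centuries.
Thus 2.252 × 0.000383299 ≈ 0.0008632 century.

0.0008632 century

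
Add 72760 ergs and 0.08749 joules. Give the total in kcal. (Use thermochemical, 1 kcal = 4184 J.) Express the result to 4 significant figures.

2.265 × 10^-5 kilocalories

72760 erg = 1.73901 × 10^-6 kcal and 0.08749 J = 2.09106 × 10^-5 kcal.
1.73901 × 10^-6 + 2.09106 × 10^-5 ≈ 2.265 × 10^-5 kcal.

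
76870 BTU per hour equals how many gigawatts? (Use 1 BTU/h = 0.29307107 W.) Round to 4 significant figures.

1 BTU per hour = 2.93071e-10 GW.
So 76870 × 2.93071e-10 ≈ 2.253e-5 GW.

2.253e-5 gigawatts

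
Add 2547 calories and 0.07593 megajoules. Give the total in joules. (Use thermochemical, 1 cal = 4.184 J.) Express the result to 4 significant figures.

2547 cal = 10656.6 J and 0.07593 MJ = 75930.0 J.
10656.6 + 75930.0 ≈ 86590 J.

86590 J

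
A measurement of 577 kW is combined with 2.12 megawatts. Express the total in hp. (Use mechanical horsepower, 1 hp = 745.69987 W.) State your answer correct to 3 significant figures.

577 kW = 773.770 hp and 2.12 MW = 2842.97 hp.
773.770 + 2842.97 ≈ 3620 hp.

3620 horsepower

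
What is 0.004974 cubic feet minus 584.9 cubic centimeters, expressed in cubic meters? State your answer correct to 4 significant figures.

0.004974 ft³ = 0.000140848 m³ and 584.9 cm³ = 0.000584900 m³.
0.000140848 − 0.000584900 ≈ -0.0004441 m³.

-0.0004441 cubic meters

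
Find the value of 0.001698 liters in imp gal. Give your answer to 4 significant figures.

1 L = 0.219969 imp gal.
Then 0.001698 × 0.219969 ≈ 0.0003735 imp gal.

0.0003735 imperial gallons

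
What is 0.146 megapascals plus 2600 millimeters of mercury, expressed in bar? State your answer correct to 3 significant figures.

0.146 MPa = 1.46000 bar and 2600 mmHg = 3.46638 bar.
1.46000 + 3.46638 ≈ 4.93 bar.

4.93 bar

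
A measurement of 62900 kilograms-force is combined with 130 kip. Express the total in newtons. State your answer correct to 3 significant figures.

1.20e+6 N

62900 kgf = 616838 N and 130 kip = 578269 N.
616838 + 578269 ≈ 1.20e+6 N.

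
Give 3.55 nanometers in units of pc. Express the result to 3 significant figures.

1.15e-25 pc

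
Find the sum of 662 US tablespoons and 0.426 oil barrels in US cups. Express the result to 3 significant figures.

328 US cups

662 US tbsp = 41.3750 US cup and 0.426 bbl = 286.272 US cup.
41.3750 + 286.272 ≈ 328 US cup.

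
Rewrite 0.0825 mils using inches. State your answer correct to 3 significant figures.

8.25e-5 inches

1 mil = 0.00100000 inches.
0.0825 × 0.00100000 ≈ 8.25e-5 in.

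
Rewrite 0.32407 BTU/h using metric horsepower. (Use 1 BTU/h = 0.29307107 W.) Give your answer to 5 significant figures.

0.00012913 PS

1 BTU/h = 0.000398466 PS.
Then 0.32407 × 0.000398466 ≈ 0.00012913 PS.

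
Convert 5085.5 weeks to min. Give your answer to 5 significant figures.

5.1262 × 10^7 minutes

1 wk = 10080.0 min.
Thus 5085.5 × 10080.0 ≈ 5.1262 × 10^7 min.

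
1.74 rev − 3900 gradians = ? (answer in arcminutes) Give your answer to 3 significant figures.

1.74 rev = 37584.0 arcmin and 3900 grad = 210600 arcmin.
37584.0 − 210600 ≈ -173000 arcmin.

-173000 arcminutes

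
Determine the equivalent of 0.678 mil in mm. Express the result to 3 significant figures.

0.0172 mm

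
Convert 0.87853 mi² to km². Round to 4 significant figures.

2.275 square kilometers

1 square mile = 2.58999 km².
0.87853 × 2.58999 ≈ 2.275 km².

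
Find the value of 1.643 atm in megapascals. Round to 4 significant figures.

1 atmosphere = 0.101325 megapascals.
1.643 × 0.101325 ≈ 0.1665 MPa.

0.1665 MPa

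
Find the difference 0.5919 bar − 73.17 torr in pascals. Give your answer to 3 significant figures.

0.5919 bar = 59190.0 Pa and 73.17 torr = 9755.20 Pa.
59190.0 − 9755.20 ≈ 49400 Pa.

49400 Pa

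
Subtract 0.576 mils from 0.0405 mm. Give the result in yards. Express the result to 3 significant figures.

2.83e-5 yd

0.0405 mm = 4.42913e-5 yd and 0.576 mil = 1.60000e-5 yd.
4.42913e-5 − 1.60000e-5 ≈ 2.83e-5 yd.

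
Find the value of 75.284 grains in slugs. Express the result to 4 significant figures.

0.0003343 slug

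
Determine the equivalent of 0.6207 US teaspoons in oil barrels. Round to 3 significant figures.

1.92 × 10^-5 oil barrels

1 US tsp = 3.10020 × 10^-5 oil barrels.
Then 0.6207 × 3.10020 × 10^-5 ≈ 1.92 × 10^-5 bbl.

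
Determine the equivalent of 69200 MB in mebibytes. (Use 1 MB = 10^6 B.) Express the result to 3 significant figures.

1 megabyte = 0.953674 MiB.
Thus 69200 × 0.953674 ≈ 66000 MiB.

66000 mebibytes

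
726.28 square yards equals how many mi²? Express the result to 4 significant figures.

0.0002345 mi²

1 yd² = 3.22831 × 10^-7 mi².
Then 726.28 × 3.22831 × 10^-7 ≈ 0.0002345 mi².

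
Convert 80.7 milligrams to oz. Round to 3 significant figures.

0.00285 oz

1 mg = 3.52740e-5 ounces.
Then 80.7 × 3.52740e-5 ≈ 0.00285 oz.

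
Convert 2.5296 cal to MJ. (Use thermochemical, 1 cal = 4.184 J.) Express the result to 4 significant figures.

1.058e-5 megajoules

1 cal = 4.18400e-6 MJ.
Thus 2.5296 × 4.18400e-6 ≈ 1.058e-5 MJ.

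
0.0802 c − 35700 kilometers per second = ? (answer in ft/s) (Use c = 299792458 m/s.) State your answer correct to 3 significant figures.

-3.82 × 10^7 feet per second

0.0802 c = 7.88824 × 10^7 ft/s and 35700 km/s = 1.17126 × 10^8 ft/s.
7.88824 × 10^7 − 1.17126 × 10^8 ≈ -3.82 × 10^7 ft/s.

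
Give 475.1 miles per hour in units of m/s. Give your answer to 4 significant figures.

1 mph = 0.447040 m/s.
Thus 475.1 × 0.447040 ≈ 212.4 m/s.

212.4 meters per second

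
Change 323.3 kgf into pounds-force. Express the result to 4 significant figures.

712.8 lbf

1 kilogram-force = 2.20462 pounds-force.
Then 323.3 × 2.20462 ≈ 712.8 lbf.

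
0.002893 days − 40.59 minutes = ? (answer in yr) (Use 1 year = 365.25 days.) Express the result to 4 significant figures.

-6.925 × 10^-5 yr

0.002893 d = 7.92060 × 10^-6 yr and 40.59 min = 7.71732 × 10^-5 yr.
7.92060 × 10^-6 − 7.71732 × 10^-5 ≈ -6.925 × 10^-5 yr.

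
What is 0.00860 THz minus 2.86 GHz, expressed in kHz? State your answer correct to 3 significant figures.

0.00860 THz = 8.60000e+6 kHz and 2.86 GHz = 2.86000e+6 kHz.
8.60000e+6 − 2.86000e+6 ≈ 5.74e+6 kHz.

5.74e+6 kilohertz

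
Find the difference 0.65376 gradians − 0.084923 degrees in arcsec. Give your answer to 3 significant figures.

1810 arcsec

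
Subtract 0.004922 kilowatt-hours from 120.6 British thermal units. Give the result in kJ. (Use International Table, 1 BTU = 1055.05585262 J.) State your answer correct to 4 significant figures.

120.6 BTU = 127.240 kJ and 0.004922 kWh = 17.7192 kJ.
127.240 − 17.7192 ≈ 109.5 kJ.

109.5 kJ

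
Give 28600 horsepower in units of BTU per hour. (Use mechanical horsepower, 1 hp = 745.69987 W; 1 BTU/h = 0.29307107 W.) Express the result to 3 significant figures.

7.28e+7 BTU/h

1 hp = 2544.43 BTU/h.
Then 28600 × 2544.43 ≈ 7.28e+7 BTU/h.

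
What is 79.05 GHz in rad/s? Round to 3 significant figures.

4.97 × 10^11 rad/s

1 GHz = 6.28319 × 10^9 rad/s.
Then 79.05 × 6.28319 × 10^9 ≈ 4.97 × 10^11 rad/s.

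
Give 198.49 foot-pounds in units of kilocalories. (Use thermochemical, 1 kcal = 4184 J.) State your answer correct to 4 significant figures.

0.06432 kcal

1 foot-pound = 0.000324048 kilocalories.
Thus 198.49 × 0.000324048 ≈ 0.06432 kcal.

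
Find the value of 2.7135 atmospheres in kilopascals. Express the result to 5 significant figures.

274.95 kPa

1 atmosphere = 101.325 kilopascals.
Thus 2.7135 × 101.325 ≈ 274.95 kPa.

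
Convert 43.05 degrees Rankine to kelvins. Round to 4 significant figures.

°R = K × 9/5.
Applying the formula gives 23.92 K.

23.92 K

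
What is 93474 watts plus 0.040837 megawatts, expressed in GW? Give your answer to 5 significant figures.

0.00013431 gigawatts

93474 W = 9.34740 × 10^-5 GW and 0.040837 MW = 4.08370 × 10^-5 GW.
9.34740 × 10^-5 + 4.08370 × 10^-5 ≈ 0.00013431 GW.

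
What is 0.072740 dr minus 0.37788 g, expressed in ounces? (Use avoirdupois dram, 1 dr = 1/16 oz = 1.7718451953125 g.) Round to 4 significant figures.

0.072740 dr = 0.00454625 oz and 0.37788 g = 0.0133293 oz.
0.00454625 − 0.0133293 ≈ -0.008783 oz.

-0.008783 ounces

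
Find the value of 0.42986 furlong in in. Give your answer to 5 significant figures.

1 furlong = 7920.00 in.
So 0.42986 × 7920.00 ≈ 3404.5 in.

3404.5 inches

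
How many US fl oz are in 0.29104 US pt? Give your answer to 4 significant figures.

1 US pt = 16.0000 US fl oz.
Then 0.29104 × 16.0000 ≈ 4.657 US fl oz.

4.657 US fl oz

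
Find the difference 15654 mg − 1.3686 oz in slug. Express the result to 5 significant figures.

15654 mg = 0.001072640 slug and 1.3686 oz = 0.002658587 slug.
0.001072640 − 0.002658587 ≈ -0.0015859 slug.

-0.0015859 slug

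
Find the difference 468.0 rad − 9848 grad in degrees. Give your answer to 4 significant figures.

468.0 rad = 26814.4 ° and 9848 grad = 8863.20 °.
26814.4 − 8863.20 ≈ 17950 °.

17950 °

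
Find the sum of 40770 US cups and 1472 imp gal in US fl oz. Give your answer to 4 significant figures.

552400 US fluid ounces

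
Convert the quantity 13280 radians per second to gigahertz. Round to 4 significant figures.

1 rad/s = 1.59155 × 10^-10 GHz.
13280 × 1.59155 × 10^-10 ≈ 2.114 × 10^-6 GHz.

2.114 × 10^-6 GHz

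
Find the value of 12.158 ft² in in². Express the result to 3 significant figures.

1750 square inches

1 square foot = 144.000 in².
12.158 × 144.000 ≈ 1750 in².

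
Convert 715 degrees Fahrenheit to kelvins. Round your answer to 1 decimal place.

K = (°F + 459.67) × 5/9.
Applying the formula gives 652.6 K.

652.6 kelvins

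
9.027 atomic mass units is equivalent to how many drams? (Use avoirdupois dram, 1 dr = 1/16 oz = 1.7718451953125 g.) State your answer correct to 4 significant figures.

1 atomic mass unit = 9.37181e-25 drams.
9.027 × 9.37181e-25 ≈ 8.460e-24 dr.

8.460e-24 drams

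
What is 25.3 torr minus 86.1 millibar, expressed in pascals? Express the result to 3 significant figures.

25.3 torr = 3373.06 Pa and 86.1 mbar = 8610.00 Pa.
3373.06 − 8610.00 ≈ -5240 Pa.

-5240 Pa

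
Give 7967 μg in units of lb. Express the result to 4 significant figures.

1 microgram = 2.20462e-9 pounds.
So 7967 × 2.20462e-9 ≈ 1.756e-5 lb.

1.756e-5 pounds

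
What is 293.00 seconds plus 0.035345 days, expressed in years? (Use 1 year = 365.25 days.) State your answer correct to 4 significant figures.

293.00 s = 9.28461e-6 yr and 0.035345 d = 9.67693e-5 yr.
9.28461e-6 + 9.67693e-5 ≈ 0.0001061 yr.

0.0001061 yr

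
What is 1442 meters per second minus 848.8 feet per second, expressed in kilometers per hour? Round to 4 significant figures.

4260 kilometers per hour

1442 m/s = 5191.20 km/h and 848.8 ft/s = 931.371 km/h.
5191.20 − 931.371 ≈ 4260 km/h.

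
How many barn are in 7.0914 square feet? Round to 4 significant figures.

6.588 × 10^27 barn

1 ft² = 9.29030 × 10^26 barn.
Then 7.0914 × 9.29030 × 10^26 ≈ 6.588 × 10^27 barn.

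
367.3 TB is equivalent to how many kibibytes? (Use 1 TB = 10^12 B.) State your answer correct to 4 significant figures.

3.587e+11 kibibytes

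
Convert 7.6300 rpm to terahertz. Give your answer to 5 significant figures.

1 revolution per minute = 1.66667e-14 THz.
Thus 7.6300 × 1.66667e-14 ≈ 1.2717e-13 THz.

1.2717e-13 terahertz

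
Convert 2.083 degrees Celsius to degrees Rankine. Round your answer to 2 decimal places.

°R = (°C + 273.15) × 9/5.
Applying the formula gives 495.42 °R.

495.42 °R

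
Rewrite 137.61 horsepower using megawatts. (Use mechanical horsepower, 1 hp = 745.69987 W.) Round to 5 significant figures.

1 horsepower = 0.000745700 megawatts.
Then 137.61 × 0.000745700 ≈ 0.10262 MW.

0.10262 MW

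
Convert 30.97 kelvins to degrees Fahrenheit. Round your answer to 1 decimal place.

K = (°F + 459.67) × 5/9.
Applying the formula gives -403.9 °F.

-403.9 °F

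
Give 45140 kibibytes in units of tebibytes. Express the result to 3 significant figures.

1 kibibyte = 9.31323 × 10^-10 TiB.
Thus 45140 × 9.31323 × 10^-10 ≈ 4.20 × 10^-5 TiB.

4.20 × 10^-5 tebibytes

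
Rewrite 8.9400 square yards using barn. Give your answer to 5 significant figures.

7.4750 × 10^28 barn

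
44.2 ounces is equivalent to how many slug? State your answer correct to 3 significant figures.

1 oz = 0.00194256 slug.
So 44.2 × 0.00194256 ≈ 0.0859 slug.

0.0859 slug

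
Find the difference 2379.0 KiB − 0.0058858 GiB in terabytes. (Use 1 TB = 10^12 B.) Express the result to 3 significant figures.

-3.88 × 10^-6 TB

2379.0 KiB = 2.43610 × 10^-6 TB and 0.0058858 GiB = 6.31983 × 10^-6 TB.
2.43610 × 10^-6 − 6.31983 × 10^-6 ≈ -3.88 × 10^-6 TB.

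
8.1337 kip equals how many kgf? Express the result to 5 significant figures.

3689.4 kgf

1 kip = 453.592 kilograms-force.
8.1337 × 453.592 ≈ 3689.4 kgf.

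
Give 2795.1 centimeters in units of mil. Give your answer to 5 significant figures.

1 cm = 393.701 mil.
Thus 2795.1 × 393.701 ≈ 1.1004 × 10^6 mil.

1.1004 × 10^6 mils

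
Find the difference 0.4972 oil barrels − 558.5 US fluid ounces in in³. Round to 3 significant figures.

3820 in³

0.4972 bbl = 4823.83 in³ and 558.5 US fl oz = 1007.92 in³.
4823.83 − 1007.92 ≈ 3820 in³.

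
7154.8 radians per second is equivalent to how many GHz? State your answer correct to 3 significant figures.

1 rad/s = 1.59155 × 10^-10 gigahertz.
Thus 7154.8 × 1.59155 × 10^-10 ≈ 1.14 × 10^-6 GHz.

1.14 × 10^-6 GHz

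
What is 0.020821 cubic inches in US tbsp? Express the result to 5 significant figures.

1 in³ = 1.10823 US tbsp.
Thus 0.020821 × 1.10823 ≈ 0.023074 US tbsp.

0.023074 US tbsp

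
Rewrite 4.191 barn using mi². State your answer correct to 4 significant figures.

1 barn = 3.86102 × 10^-35 mi².
4.191 × 3.86102 × 10^-35 ≈ 1.618 × 10^-34 mi².

1.618 × 10^-34 mi²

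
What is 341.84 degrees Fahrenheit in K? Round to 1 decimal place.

K = (°F + 459.67) × 5/9.
Applying the formula gives 445.3 K.

445.3 kelvins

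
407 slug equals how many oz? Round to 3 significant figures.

1 slug = 514.785 ounces.
Then 407 × 514.785 ≈ 210000 oz.

210000 ounces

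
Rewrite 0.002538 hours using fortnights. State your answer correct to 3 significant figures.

1 h = 0.00297619 fortnight.
Then 0.002538 × 0.00297619 ≈ 7.55 × 10^-6 fortnight.

7.55 × 10^-6 fortnight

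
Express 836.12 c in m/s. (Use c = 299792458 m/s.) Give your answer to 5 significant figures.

1 speed of light = 2.99792e+8 m/s.
So 836.12 × 2.99792e+8 ≈ 2.5066e+11 m/s.

2.5066e+11 meters per second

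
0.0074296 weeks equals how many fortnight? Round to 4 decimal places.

0.0037 fortnight

1 week = 0.500000 fortnights.
Thus 0.0074296 × 0.500000 ≈ 0.0037 fortnight.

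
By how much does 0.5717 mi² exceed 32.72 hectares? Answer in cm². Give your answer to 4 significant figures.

0.5717 mi² = 1.480696e+10 cm² and 32.72 ha = 3.272000e+9 cm².
1.480696e+10 − 3.272000e+9 ≈ 1.153e+10 cm².

1.153e+10 cm²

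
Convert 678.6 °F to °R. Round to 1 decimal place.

1138.3 degrees Rankine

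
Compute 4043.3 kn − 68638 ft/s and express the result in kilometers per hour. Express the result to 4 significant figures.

-67830 km/h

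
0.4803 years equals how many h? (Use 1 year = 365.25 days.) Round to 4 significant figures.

1 yr = 8766.00 h.
0.4803 × 8766.00 ≈ 4210 h.

4210 hours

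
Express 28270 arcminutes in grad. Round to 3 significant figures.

524 gradians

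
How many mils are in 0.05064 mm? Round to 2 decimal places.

1 millimeter = 39.3701 mils.
So 0.05064 × 39.3701 ≈ 1.99 mil.

1.99 mil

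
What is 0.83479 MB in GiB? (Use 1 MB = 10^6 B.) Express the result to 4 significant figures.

0.0007775 gibibytes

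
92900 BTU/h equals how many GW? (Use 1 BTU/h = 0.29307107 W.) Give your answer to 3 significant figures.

2.72e-5 GW

1 BTU per hour = 2.93071e-10 GW.
Then 92900 × 2.93071e-10 ≈ 2.72e-5 GW.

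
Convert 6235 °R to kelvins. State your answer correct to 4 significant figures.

°R = K × 9/5.
Applying the formula gives 3464 K.

3464 K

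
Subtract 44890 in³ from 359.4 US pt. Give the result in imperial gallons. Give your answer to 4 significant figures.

-124.4 imperial gallons

359.4 US pt = 37.4079 imp gal and 44890 in³ = 161.813 imp gal.
37.4079 − 161.813 ≈ -124.4 imp gal.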